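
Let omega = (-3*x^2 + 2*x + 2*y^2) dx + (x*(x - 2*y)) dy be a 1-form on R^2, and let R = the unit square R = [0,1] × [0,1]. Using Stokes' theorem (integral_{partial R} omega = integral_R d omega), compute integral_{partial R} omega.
integral_(partial R) omega = -2

Stokes: integral_partial_R omega = integral_R d omega with d omega = (∂Q/∂x - ∂P/∂y) dx ∧ dy.
  ∂Q/∂x = 2*x - 2*y
  ∂P/∂y = 4*y
  integrand = ∂Q/∂x - ∂P/∂y = 2*x - 6*y.
Integrating over R: integral_0^1 integral_0^1 (2*x - 6*y) dx dy = -2.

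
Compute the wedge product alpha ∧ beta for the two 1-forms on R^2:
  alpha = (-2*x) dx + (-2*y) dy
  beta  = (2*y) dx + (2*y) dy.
alpha ∧ beta = (4*y*(-x + y)) dx ∧ dy

Distribute the wedge, using dx_i ∧ dx_j = -dx_j ∧ dx_i and dx_i ∧ dx_i = 0. For each pair (i, j) with i < j, the coefficient of dx_i ∧ dx_j in alpha ∧ beta is (alpha_i * beta_j - alpha_j * beta_i). Collecting: alpha ∧ beta = (4*y*(-x + y)) dx ∧ dy.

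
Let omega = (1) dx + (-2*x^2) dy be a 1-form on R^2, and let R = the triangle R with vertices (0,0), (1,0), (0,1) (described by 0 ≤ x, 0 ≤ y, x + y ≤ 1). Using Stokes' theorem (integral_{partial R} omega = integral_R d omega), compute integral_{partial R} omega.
integral_(partial R) omega = -2/3

Stokes: integral_partial_R omega = integral_R d omega with d omega = (∂Q/∂x - ∂P/∂y) dx ∧ dy.
  ∂Q/∂x = -4*x
  ∂P/∂y = 0
  integrand = ∂Q/∂x - ∂P/∂y = -4*x.
Integrating over R: integral_0^1 integral_0^{1-x} (-4*x) dy dx = -2/3.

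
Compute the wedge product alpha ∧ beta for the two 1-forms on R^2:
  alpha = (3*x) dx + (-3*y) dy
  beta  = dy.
alpha ∧ beta = (3*x) dx ∧ dy

Distribute the wedge, using dx_i ∧ dx_j = -dx_j ∧ dx_i and dx_i ∧ dx_i = 0. For each pair (i, j) with i < j, the coefficient of dx_i ∧ dx_j in alpha ∧ beta is (alpha_i * beta_j - alpha_j * beta_i). Collecting: alpha ∧ beta = (3*x) dx ∧ dy.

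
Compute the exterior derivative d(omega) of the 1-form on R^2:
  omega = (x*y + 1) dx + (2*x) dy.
d(omega) = (2 - x) dx ∧ dy

For a 1-form omega = sum_i f_i dx_i, the exterior derivative is
  d(omega) = sum_{i < j} (∂f_j/∂x_i - ∂f_i/∂x_j) dx_i ∧ dx_j.
  coefficient of dx ∧ dy: ∂f_2/∂x - ∂f_1/∂y = ∂(2*x)/∂x - ∂(x*y + 1)/∂y = 2 - x
Assembling: d(omega) = (2 - x) dx ∧ dy.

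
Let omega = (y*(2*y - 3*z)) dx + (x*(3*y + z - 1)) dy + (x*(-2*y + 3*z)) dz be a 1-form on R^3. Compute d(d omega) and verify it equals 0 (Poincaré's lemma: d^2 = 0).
d(d omega) = 0

Step 1: d omega = sum_{i<j} (∂f_j/∂x_i - ∂f_i/∂x_j) dx_i ∧ dx_j:
  coeff of dx ∧ dy: -y + 4*z - 1
  coeff of dx ∧ dz: y + 3*z
  coeff of dy ∧ dz: -3*x
Step 2: Apply d again to each 2-form coefficient. The only possible 3-form in R^3 is dx ∧ dy ∧ dz, with coefficient
  ∂(coeff of dy∧dz)/∂x - ∂(coeff of dx∧dz)/∂y + ∂(coeff of dx∧dy)/∂z
  = ∂/∂x (-3*x) - ∂/∂y (y + 3*z) + ∂/∂z (-y + 4*z - 1).
Each of these terms simplifies to sums of mixed partials that cancel in pairs. The result is 0 (by equality of mixed partials for smooth functions — Schwarz / Clairaut).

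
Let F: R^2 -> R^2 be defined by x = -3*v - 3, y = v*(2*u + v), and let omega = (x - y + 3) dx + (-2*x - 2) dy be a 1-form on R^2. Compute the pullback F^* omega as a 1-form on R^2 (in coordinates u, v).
F^* omega = (4*v*(3*v + 2)) du + (18*u*v + 8*u + 15*v^2 + 17*v) dv

Using F^*(f dg) = (f ∘ F) d(g ∘ F), substitute each coordinate x_i by F_i(u, v) in f_i, and replace dx_i by d F_i = (∂F_i/∂u) du + (∂F_i/∂v) dv.
  For the x component: f_1(F) = v*(-2*u - v - 3); d F_1 = (0) du + (-3) dv
  For the y component: f_2(F) = 6*v + 4; d F_2 = (2*v) du + (2*u + 2*v) dv
Combining and collecting du, dv coefficients:
  coeff of du: 4*v*(3*v + 2)
  coeff of dv: 18*u*v + 8*u + 15*v^2 + 17*v
F^* omega = (4*v*(3*v + 2)) du + (18*u*v + 8*u + 15*v^2 + 17*v) dv.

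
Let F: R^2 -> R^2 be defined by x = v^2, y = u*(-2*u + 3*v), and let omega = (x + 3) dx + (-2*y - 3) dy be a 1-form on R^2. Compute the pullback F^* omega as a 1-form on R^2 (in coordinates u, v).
F^* omega = (-16*u^3 + 36*u^2*v - 18*u*v^2 + 12*u - 9*v) du + (12*u^3 - 18*u^2*v - 9*u + 2*v^3 + 6*v) dv

Using F^*(f dg) = (f ∘ F) d(g ∘ F), substitute each coordinate x_i by F_i(u, v) in f_i, and replace dx_i by d F_i = (∂F_i/∂u) du + (∂F_i/∂v) dv.
  For the x component: f_1(F) = v^2 + 3; d F_1 = (0) du + (2*v) dv
  For the y component: f_2(F) = 4*u^2 - 6*u*v - 3; d F_2 = (-4*u + 3*v) du + (3*u) dv
Combining and collecting du, dv coefficients:
  coeff of du: -16*u^3 + 36*u^2*v - 18*u*v^2 + 12*u - 9*v
  coeff of dv: 12*u^3 - 18*u^2*v - 9*u + 2*v^3 + 6*v
F^* omega = (-16*u^3 + 36*u^2*v - 18*u*v^2 + 12*u - 9*v) du + (12*u^3 - 18*u^2*v - 9*u + 2*v^3 + 6*v) dv.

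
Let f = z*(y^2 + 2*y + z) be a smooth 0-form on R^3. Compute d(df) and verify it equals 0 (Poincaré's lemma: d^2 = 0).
d(df) = 0

Step 1: df = sum_i (∂f/∂x_i) dx_i = (0) dx + (2*z*(y + 1)) dy + (y^2 + 2*y + 2*z) dz.
Step 2: Apply d again. Using the 1-form formula, the coefficient of dx ∧ dy in d(df) is ∂^2 f/∂x ∂y - ∂^2 f/∂y ∂x = (0) - (0) = 0 (equality of mixed partials for smooth f).
Similarly for dx ∧ dz and dy ∧ dz — all coefficients vanish. So d(df) = 0.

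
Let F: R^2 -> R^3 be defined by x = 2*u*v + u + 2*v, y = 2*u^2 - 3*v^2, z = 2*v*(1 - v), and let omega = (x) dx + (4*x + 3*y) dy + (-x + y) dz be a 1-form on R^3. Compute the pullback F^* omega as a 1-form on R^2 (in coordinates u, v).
F^* omega = (24*u^3 + 32*u^2*v + 16*u^2 - 32*u*v^2 + 36*u*v + u + 4*v^2 + 2*v) du + (-40*u^2*v + 6*u^2 - 40*u*v^2 - 16*u*v + 66*v^3 - 46*v^2) dv

Using F^*(f dg) = (f ∘ F) d(g ∘ F), substitute each coordinate x_i by F_i(u, v) in f_i, and replace dx_i by d F_i = (∂F_i/∂u) du + (∂F_i/∂v) dv.
  For the x component: f_1(F) = 2*u*v + u + 2*v; d F_1 = (2*v + 1) du + (2*u + 2) dv
  For the y component: f_2(F) = 6*u^2 + 8*u*v + 4*u - 9*v^2 + 8*v; d F_2 = (4*u) du + (-6*v) dv
  For the z component: f_3(F) = 2*u^2 - 2*u*v - u - 3*v^2 - 2*v; d F_3 = (0) du + (2 - 4*v) dv
Combining and collecting du, dv coefficients:
  coeff of du: 24*u^3 + 32*u^2*v + 16*u^2 - 32*u*v^2 + 36*u*v + u + 4*v^2 + 2*v
  coeff of dv: -40*u^2*v + 6*u^2 - 40*u*v^2 - 16*u*v + 66*v^3 - 46*v^2
F^* omega = (24*u^3 + 32*u^2*v + 16*u^2 - 32*u*v^2 + 36*u*v + u + 4*v^2 + 2*v) du + (-40*u^2*v + 6*u^2 - 40*u*v^2 - 16*u*v + 66*v^3 - 46*v^2) dv.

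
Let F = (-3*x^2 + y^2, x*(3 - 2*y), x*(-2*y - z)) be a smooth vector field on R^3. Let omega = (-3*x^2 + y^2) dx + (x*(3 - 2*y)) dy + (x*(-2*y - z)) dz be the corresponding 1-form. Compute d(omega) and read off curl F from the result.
d(omega) = (-2*x) dy ∧ dz + (2*y + z) dz ∧ dx + (3 - 4*y) dx ∧ dy; curl F = (-2*x, 2*y + z, 3 - 4*y)

d omega = sum_{i<j} (∂f_j/∂x_i - ∂f_i/∂x_j) dx_i ∧ dx_j. Under the identification (dy ∧ dz, dz ∧ dx, dx ∧ dy) ↔ (e_x, e_y, e_z), the coefficients are exactly the components of curl F. Compute:
  ∂R/∂y - ∂Q/∂z = (-2*x) - (0) = -2*x
  ∂P/∂z - ∂R/∂x = (0) - (-2*y - z) = 2*y + z
  ∂Q/∂x - ∂P/∂y = (3 - 2*y) - (2*y) = 3 - 4*y.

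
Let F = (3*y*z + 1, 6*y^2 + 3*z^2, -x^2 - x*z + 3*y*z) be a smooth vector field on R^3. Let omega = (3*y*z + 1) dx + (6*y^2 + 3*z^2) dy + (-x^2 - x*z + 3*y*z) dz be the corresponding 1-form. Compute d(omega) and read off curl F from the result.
d(omega) = (-3*z) dy ∧ dz + (2*x + 3*y + z) dz ∧ dx + (-3*z) dx ∧ dy; curl F = (-3*z, 2*x + 3*y + z, -3*z)

d omega = sum_{i<j} (∂f_j/∂x_i - ∂f_i/∂x_j) dx_i ∧ dx_j. Under the identification (dy ∧ dz, dz ∧ dx, dx ∧ dy) ↔ (e_x, e_y, e_z), the coefficients are exactly the components of curl F. Compute:
  ∂R/∂y - ∂Q/∂z = (3*z) - (6*z) = -3*z
  ∂P/∂z - ∂R/∂x = (3*y) - (-2*x - z) = 2*x + 3*y + z
  ∂Q/∂x - ∂P/∂y = (0) - (3*z) = -3*z.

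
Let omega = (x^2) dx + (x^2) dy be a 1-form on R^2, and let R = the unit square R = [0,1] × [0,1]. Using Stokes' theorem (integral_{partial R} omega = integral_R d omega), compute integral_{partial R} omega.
integral_(partial R) omega = 1

Stokes: integral_partial_R omega = integral_R d omega with d omega = (∂Q/∂x - ∂P/∂y) dx ∧ dy.
  ∂Q/∂x = 2*x
  ∂P/∂y = 0
  integrand = ∂Q/∂x - ∂P/∂y = 2*x.
Integrating over R: integral_0^1 integral_0^1 (2*x) dx dy = 1.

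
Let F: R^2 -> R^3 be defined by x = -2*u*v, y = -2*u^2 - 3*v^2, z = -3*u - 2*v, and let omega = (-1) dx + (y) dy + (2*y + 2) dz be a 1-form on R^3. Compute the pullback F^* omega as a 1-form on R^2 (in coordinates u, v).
F^* omega = (8*u^3 + 12*u^2 + 12*u*v^2 + 18*v^2 + 2*v - 6) du + (12*u^2*v + 8*u^2 + 2*u + 18*v^3 + 12*v^2 - 4) dv

Using F^*(f dg) = (f ∘ F) d(g ∘ F), substitute each coordinate x_i by F_i(u, v) in f_i, and replace dx_i by d F_i = (∂F_i/∂u) du + (∂F_i/∂v) dv.
  For the x component: f_1(F) = -1; d F_1 = (-2*v) du + (-2*u) dv
  For the y component: f_2(F) = -2*u^2 - 3*v^2; d F_2 = (-4*u) du + (-6*v) dv
  For the z component: f_3(F) = -4*u^2 - 6*v^2 + 2; d F_3 = (-3) du + (-2) dv
Combining and collecting du, dv coefficients:
  coeff of du: 8*u^3 + 12*u^2 + 12*u*v^2 + 18*v^2 + 2*v - 6
  coeff of dv: 12*u^2*v + 8*u^2 + 2*u + 18*v^3 + 12*v^2 - 4
F^* omega = (8*u^3 + 12*u^2 + 12*u*v^2 + 18*v^2 + 2*v - 6) du + (12*u^2*v + 8*u^2 + 2*u + 18*v^3 + 12*v^2 - 4) dv.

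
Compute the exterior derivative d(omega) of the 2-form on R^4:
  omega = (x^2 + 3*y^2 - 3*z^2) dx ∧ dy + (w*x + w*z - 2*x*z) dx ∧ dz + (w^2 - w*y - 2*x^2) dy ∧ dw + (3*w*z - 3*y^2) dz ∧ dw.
d(omega) = (-6*z) dx ∧ dy ∧ dz + (x + z) dx ∧ dz ∧ dw + (-4*x) dx ∧ dy ∧ dw + (-6*y) dy ∧ dz ∧ dw

For a 2-form omega = sum_{i<j} g_{ij} dx_i ∧ dx_j, the exterior derivative is
  d(omega) = sum_{i<j} d(g_{ij}) ∧ dx_i ∧ dx_j = sum_{i<j, k} (∂g_{ij}/∂x_k) dx_k ∧ dx_i ∧ dx_j.
Expand each term, using dx_k ∧ dx_i ∧ dx_j = sgn(permutation) dx_{(a)} ∧ dx_{(b)} ∧ dx_{(c)} with (a < b < c) sorted:
  d(x^2 + 3*y^2 - 3*z^2) includes (∂/∂z)(x^2 + 3*y^2 - 3*z^2) dz = (-6*z) dz, which multiplied by dx ∧ dy gives (-6*z) dx ∧ dy ∧ dz
  d(w*x + w*z - 2*x*z) includes (∂/∂w)(w*x + w*z - 2*x*z) dw = (x + z) dw, which multiplied by dx ∧ dz gives (x + z) dx ∧ dz ∧ dw
  d(w^2 - w*y - 2*x^2) includes (∂/∂x)(w^2 - w*y - 2*x^2) dx = (-4*x) dx, which multiplied by dy ∧ dw gives (-4*x) dx ∧ dy ∧ dw
  d(3*w*z - 3*y^2) includes (∂/∂y)(3*w*z - 3*y^2) dy = (-6*y) dy, which multiplied by dz ∧ dw gives (-6*y) dy ∧ dz ∧ dw
Collecting like 3-forms: d(omega) = (-6*z) dx ∧ dy ∧ dz + (x + z) dx ∧ dz ∧ dw + (-4*x) dx ∧ dy ∧ dw + (-6*y) dy ∧ dz ∧ dw.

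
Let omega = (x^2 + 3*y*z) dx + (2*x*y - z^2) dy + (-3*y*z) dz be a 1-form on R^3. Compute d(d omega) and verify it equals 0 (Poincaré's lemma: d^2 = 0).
d(d omega) = 0

Step 1: d omega = sum_{i<j} (∂f_j/∂x_i - ∂f_i/∂x_j) dx_i ∧ dx_j:
  coeff of dx ∧ dy: 2*y - 3*z
  coeff of dx ∧ dz: -3*y
  coeff of dy ∧ dz: -z
Step 2: Apply d again to each 2-form coefficient. The only possible 3-form in R^3 is dx ∧ dy ∧ dz, with coefficient
  ∂(coeff of dy∧dz)/∂x - ∂(coeff of dx∧dz)/∂y + ∂(coeff of dx∧dy)/∂z
  = ∂/∂x (-z) - ∂/∂y (-3*y) + ∂/∂z (2*y - 3*z).
Each of these terms simplifies to sums of mixed partials that cancel in pairs. The result is 0 (by equality of mixed partials for smooth functions — Schwarz / Clairaut).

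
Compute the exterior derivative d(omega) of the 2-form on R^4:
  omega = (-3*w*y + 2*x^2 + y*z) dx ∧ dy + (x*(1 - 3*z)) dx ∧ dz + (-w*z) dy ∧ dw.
d(omega) = (y) dx ∧ dy ∧ dz + (-3*y) dx ∧ dy ∧ dw + (w) dy ∧ dz ∧ dw

For a 2-form omega = sum_{i<j} g_{ij} dx_i ∧ dx_j, the exterior derivative is
  d(omega) = sum_{i<j} d(g_{ij}) ∧ dx_i ∧ dx_j = sum_{i<j, k} (∂g_{ij}/∂x_k) dx_k ∧ dx_i ∧ dx_j.
Expand each term, using dx_k ∧ dx_i ∧ dx_j = sgn(permutation) dx_{(a)} ∧ dx_{(b)} ∧ dx_{(c)} with (a < b < c) sorted:
  d(-3*w*y + 2*x^2 + y*z) includes (∂/∂z)(-3*w*y + 2*x^2 + y*z) dz = (y) dz, which multiplied by dx ∧ dy gives (y) dx ∧ dy ∧ dz
  d(-3*w*y + 2*x^2 + y*z) includes (∂/∂w)(-3*w*y + 2*x^2 + y*z) dw = (-3*y) dw, which multiplied by dx ∧ dy gives (-3*y) dx ∧ dy ∧ dw
  d(-w*z) includes (∂/∂z)(-w*z) dz = (-w) dz, which multiplied by dy ∧ dw gives (w) dy ∧ dz ∧ dw
Collecting like 3-forms: d(omega) = (y) dx ∧ dy ∧ dz + (-3*y) dx ∧ dy ∧ dw + (w) dy ∧ dz ∧ dw.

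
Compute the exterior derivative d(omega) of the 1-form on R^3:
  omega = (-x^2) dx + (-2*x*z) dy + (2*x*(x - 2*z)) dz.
d(omega) = (-2*z) dx ∧ dy + (4*x - 4*z) dx ∧ dz + (2*x) dy ∧ dz

For a 1-form omega = sum_i f_i dx_i, the exterior derivative is
  d(omega) = sum_{i < j} (∂f_j/∂x_i - ∂f_i/∂x_j) dx_i ∧ dx_j.
  coefficient of dx ∧ dy: ∂f_2/∂x - ∂f_1/∂y = ∂(-2*x*z)/∂x - ∂(-x^2)/∂y = -2*z
  coefficient of dx ∧ dz: ∂f_3/∂x - ∂f_1/∂z = ∂(2*x*(x - 2*z))/∂x - ∂(-x^2)/∂z = 4*x - 4*z
  coefficient of dy ∧ dz: ∂f_3/∂y - ∂f_2/∂z = ∂(2*x*(x - 2*z))/∂y - ∂(-2*x*z)/∂z = 2*x
Assembling: d(omega) = (-2*z) dx ∧ dy + (4*x - 4*z) dx ∧ dz + (2*x) dy ∧ dz.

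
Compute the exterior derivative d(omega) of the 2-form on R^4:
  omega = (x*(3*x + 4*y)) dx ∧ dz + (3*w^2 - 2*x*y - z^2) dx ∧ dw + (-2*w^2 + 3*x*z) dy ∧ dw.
d(omega) = (-4*x) dx ∧ dy ∧ dz + (2*x + 3*z) dx ∧ dy ∧ dw + (2*z) dx ∧ dz ∧ dw + (-3*x) dy ∧ dz ∧ dw

For a 2-form omega = sum_{i<j} g_{ij} dx_i ∧ dx_j, the exterior derivative is
  d(omega) = sum_{i<j} d(g_{ij}) ∧ dx_i ∧ dx_j = sum_{i<j, k} (∂g_{ij}/∂x_k) dx_k ∧ dx_i ∧ dx_j.
Expand each term, using dx_k ∧ dx_i ∧ dx_j = sgn(permutation) dx_{(a)} ∧ dx_{(b)} ∧ dx_{(c)} with (a < b < c) sorted:
  d(x*(3*x + 4*y)) includes (∂/∂y)(x*(3*x + 4*y)) dy = (4*x) dy, which multiplied by dx ∧ dz gives (-4*x) dx ∧ dy ∧ dz
  d(3*w^2 - 2*x*y - z^2) includes (∂/∂y)(3*w^2 - 2*x*y - z^2) dy = (-2*x) dy, which multiplied by dx ∧ dw gives (2*x) dx ∧ dy ∧ dw
  d(3*w^2 - 2*x*y - z^2) includes (∂/∂z)(3*w^2 - 2*x*y - z^2) dz = (-2*z) dz, which multiplied by dx ∧ dw gives (2*z) dx ∧ dz ∧ dw
  d(-2*w^2 + 3*x*z) includes (∂/∂x)(-2*w^2 + 3*x*z) dx = (3*z) dx, which multiplied by dy ∧ dw gives (3*z) dx ∧ dy ∧ dw
  d(-2*w^2 + 3*x*z) includes (∂/∂z)(-2*w^2 + 3*x*z) dz = (3*x) dz, which multiplied by dy ∧ dw gives (-3*x) dy ∧ dz ∧ dw
Collecting like 3-forms: d(omega) = (-4*x) dx ∧ dy ∧ dz + (2*x + 3*z) dx ∧ dy ∧ dw + (2*z) dx ∧ dz ∧ dw + (-3*x) dy ∧ dz ∧ dw.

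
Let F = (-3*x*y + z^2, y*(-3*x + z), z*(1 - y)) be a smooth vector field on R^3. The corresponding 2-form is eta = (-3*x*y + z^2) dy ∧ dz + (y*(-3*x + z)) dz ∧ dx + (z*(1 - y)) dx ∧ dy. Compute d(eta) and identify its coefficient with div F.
d(eta) = (-3*x - 4*y + z + 1) dx ∧ dy ∧ dz; div F = -3*x - 4*y + z + 1

For a 2-form in R^3 of the form above, applying d gives a 3-form with coefficient ∂P/∂x + ∂Q/∂y + ∂R/∂z:
  ∂P/∂x = -3*y
  ∂Q/∂y = -3*x + z
  ∂R/∂z = 1 - y
Sum = -3*x - 4*y + z + 1, which is exactly div F.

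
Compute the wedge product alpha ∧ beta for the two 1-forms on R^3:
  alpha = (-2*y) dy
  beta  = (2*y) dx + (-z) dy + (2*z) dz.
alpha ∧ beta = (4*y^2) dx ∧ dy + (-4*y*z) dy ∧ dz

Distribute the wedge, using dx_i ∧ dx_j = -dx_j ∧ dx_i and dx_i ∧ dx_i = 0. For each pair (i, j) with i < j, the coefficient of dx_i ∧ dx_j in alpha ∧ beta is (alpha_i * beta_j - alpha_j * beta_i). Collecting: alpha ∧ beta = (4*y^2) dx ∧ dy + (-4*y*z) dy ∧ dz.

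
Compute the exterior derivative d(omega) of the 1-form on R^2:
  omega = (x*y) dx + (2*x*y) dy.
d(omega) = (-x + 2*y) dx ∧ dy

For a 1-form omega = sum_i f_i dx_i, the exterior derivative is
  d(omega) = sum_{i < j} (∂f_j/∂x_i - ∂f_i/∂x_j) dx_i ∧ dx_j.
  coefficient of dx ∧ dy: ∂f_2/∂x - ∂f_1/∂y = ∂(2*x*y)/∂x - ∂(x*y)/∂y = -x + 2*y
Assembling: d(omega) = (-x + 2*y) dx ∧ dy.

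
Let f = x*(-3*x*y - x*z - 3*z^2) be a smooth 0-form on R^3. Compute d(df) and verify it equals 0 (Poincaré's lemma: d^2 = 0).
d(df) = 0

Step 1: df = sum_i (∂f/∂x_i) dx_i = (-6*x*y - 2*x*z - 3*z^2) dx + (-3*x^2) dy + (x*(-x - 6*z)) dz.
Step 2: Apply d again. Using the 1-form formula, the coefficient of dx ∧ dy in d(df) is ∂^2 f/∂x ∂y - ∂^2 f/∂y ∂x = (-6*x) - (-6*x) = 0 (equality of mixed partials for smooth f).
Similarly for dx ∧ dz and dy ∧ dz — all coefficients vanish. So d(df) = 0.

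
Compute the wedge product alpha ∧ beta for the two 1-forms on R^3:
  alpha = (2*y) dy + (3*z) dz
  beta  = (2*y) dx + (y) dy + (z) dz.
alpha ∧ beta = (-4*y^2) dx ∧ dy + (-y*z) dy ∧ dz + (-6*y*z) dx ∧ dz

Distribute the wedge, using dx_i ∧ dx_j = -dx_j ∧ dx_i and dx_i ∧ dx_i = 0. For each pair (i, j) with i < j, the coefficient of dx_i ∧ dx_j in alpha ∧ beta is (alpha_i * beta_j - alpha_j * beta_i). Collecting: alpha ∧ beta = (-4*y^2) dx ∧ dy + (-y*z) dy ∧ dz + (-6*y*z) dx ∧ dz.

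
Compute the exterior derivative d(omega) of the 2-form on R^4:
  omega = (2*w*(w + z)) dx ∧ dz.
d(omega) = (4*w + 2*z) dx ∧ dz ∧ dw

For a 2-form omega = sum_{i<j} g_{ij} dx_i ∧ dx_j, the exterior derivative is
  d(omega) = sum_{i<j} d(g_{ij}) ∧ dx_i ∧ dx_j = sum_{i<j, k} (∂g_{ij}/∂x_k) dx_k ∧ dx_i ∧ dx_j.
Expand each term, using dx_k ∧ dx_i ∧ dx_j = sgn(permutation) dx_{(a)} ∧ dx_{(b)} ∧ dx_{(c)} with (a < b < c) sorted:
  d(2*w*(w + z)) includes (∂/∂w)(2*w*(w + z)) dw = (4*w + 2*z) dw, which multiplied by dx ∧ dz gives (4*w + 2*z) dx ∧ dz ∧ dw
Collecting like 3-forms: d(omega) = (4*w + 2*z) dx ∧ dz ∧ dw.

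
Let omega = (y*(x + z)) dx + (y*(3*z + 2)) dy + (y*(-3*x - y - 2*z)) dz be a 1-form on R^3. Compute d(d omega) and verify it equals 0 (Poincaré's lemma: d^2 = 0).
d(d omega) = 0

Step 1: d omega = sum_{i<j} (∂f_j/∂x_i - ∂f_i/∂x_j) dx_i ∧ dx_j:
  coeff of dx ∧ dy: -x - z
  coeff of dx ∧ dz: -4*y
  coeff of dy ∧ dz: -3*x - 5*y - 2*z
Step 2: Apply d again to each 2-form coefficient. The only possible 3-form in R^3 is dx ∧ dy ∧ dz, with coefficient
  ∂(coeff of dy∧dz)/∂x - ∂(coeff of dx∧dz)/∂y + ∂(coeff of dx∧dy)/∂z
  = ∂/∂x (-3*x - 5*y - 2*z) - ∂/∂y (-4*y) + ∂/∂z (-x - z).
Each of these terms simplifies to sums of mixed partials that cancel in pairs. The result is 0 (by equality of mixed partials for smooth functions — Schwarz / Clairaut).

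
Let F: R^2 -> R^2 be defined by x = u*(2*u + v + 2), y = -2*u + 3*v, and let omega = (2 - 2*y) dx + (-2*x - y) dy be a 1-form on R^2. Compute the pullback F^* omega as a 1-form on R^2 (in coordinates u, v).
F^* omega = (24*u^2 - 16*u*v + 20*u - 6*v^2 - 4*v + 4) du + (-8*u^2 - 12*u*v - 4*u - 9*v) dv

Using F^*(f dg) = (f ∘ F) d(g ∘ F), substitute each coordinate x_i by F_i(u, v) in f_i, and replace dx_i by d F_i = (∂F_i/∂u) du + (∂F_i/∂v) dv.
  For the x component: f_1(F) = 4*u - 6*v + 2; d F_1 = (4*u + v + 2) du + (u) dv
  For the y component: f_2(F) = -4*u^2 - 2*u*v - 2*u - 3*v; d F_2 = (-2) du + (3) dv
Combining and collecting du, dv coefficients:
  coeff of du: 24*u^2 - 16*u*v + 20*u - 6*v^2 - 4*v + 4
  coeff of dv: -8*u^2 - 12*u*v - 4*u - 9*v
F^* omega = (24*u^2 - 16*u*v + 20*u - 6*v^2 - 4*v + 4) du + (-8*u^2 - 12*u*v - 4*u - 9*v) dv.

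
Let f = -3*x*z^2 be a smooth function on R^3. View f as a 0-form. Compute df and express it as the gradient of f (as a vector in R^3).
df = (-3*z^2) dx + (0) dy + (-6*x*z) dz; grad f = (-3*z^2, 0, -6*x*z)

For a 0-form f, d f = (∂f/∂x) dx + (∂f/∂y) dy + (∂f/∂z) dz. The components of the vector representation are exactly the entries of grad f in Cartesian coordinates:
  ∂f/∂x = -3*z^2
  ∂f/∂y = 0
  ∂f/∂z = -6*x*z.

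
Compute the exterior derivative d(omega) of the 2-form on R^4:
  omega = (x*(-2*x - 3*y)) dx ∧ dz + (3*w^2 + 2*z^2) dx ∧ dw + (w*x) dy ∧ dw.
d(omega) = (3*x) dx ∧ dy ∧ dz + (-4*z) dx ∧ dz ∧ dw + (w) dx ∧ dy ∧ dw

For a 2-form omega = sum_{i<j} g_{ij} dx_i ∧ dx_j, the exterior derivative is
  d(omega) = sum_{i<j} d(g_{ij}) ∧ dx_i ∧ dx_j = sum_{i<j, k} (∂g_{ij}/∂x_k) dx_k ∧ dx_i ∧ dx_j.
Expand each term, using dx_k ∧ dx_i ∧ dx_j = sgn(permutation) dx_{(a)} ∧ dx_{(b)} ∧ dx_{(c)} with (a < b < c) sorted:
  d(x*(-2*x - 3*y)) includes (∂/∂y)(x*(-2*x - 3*y)) dy = (-3*x) dy, which multiplied by dx ∧ dz gives (3*x) dx ∧ dy ∧ dz
  d(3*w^2 + 2*z^2) includes (∂/∂z)(3*w^2 + 2*z^2) dz = (4*z) dz, which multiplied by dx ∧ dw gives (-4*z) dx ∧ dz ∧ dw
  d(w*x) includes (∂/∂x)(w*x) dx = (w) dx, which multiplied by dy ∧ dw gives (w) dx ∧ dy ∧ dw
Collecting like 3-forms: d(omega) = (3*x) dx ∧ dy ∧ dz + (-4*z) dx ∧ dz ∧ dw + (w) dx ∧ dy ∧ dw.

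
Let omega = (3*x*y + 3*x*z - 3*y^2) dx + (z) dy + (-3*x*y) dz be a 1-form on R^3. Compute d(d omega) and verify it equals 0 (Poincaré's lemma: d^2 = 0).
d(d omega) = 0

Step 1: d omega = sum_{i<j} (∂f_j/∂x_i - ∂f_i/∂x_j) dx_i ∧ dx_j:
  coeff of dx ∧ dy: -3*x + 6*y
  coeff of dx ∧ dz: -3*x - 3*y
  coeff of dy ∧ dz: -3*x - 1
Step 2: Apply d again to each 2-form coefficient. The only possible 3-form in R^3 is dx ∧ dy ∧ dz, with coefficient
  ∂(coeff of dy∧dz)/∂x - ∂(coeff of dx∧dz)/∂y + ∂(coeff of dx∧dy)/∂z
  = ∂/∂x (-3*x - 1) - ∂/∂y (-3*x - 3*y) + ∂/∂z (-3*x + 6*y).
Each of these terms simplifies to sums of mixed partials that cancel in pairs. The result is 0 (by equality of mixed partials for smooth functions — Schwarz / Clairaut).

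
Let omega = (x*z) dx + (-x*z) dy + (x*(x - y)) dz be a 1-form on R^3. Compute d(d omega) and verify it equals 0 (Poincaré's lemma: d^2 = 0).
d(d omega) = 0

Step 1: d omega = sum_{i<j} (∂f_j/∂x_i - ∂f_i/∂x_j) dx_i ∧ dx_j:
  coeff of dx ∧ dy: -z
  coeff of dx ∧ dz: x - y
  coeff of dy ∧ dz: 0
Step 2: Apply d again to each 2-form coefficient. The only possible 3-form in R^3 is dx ∧ dy ∧ dz, with coefficient
  ∂(coeff of dy∧dz)/∂x - ∂(coeff of dx∧dz)/∂y + ∂(coeff of dx∧dy)/∂z
  = ∂/∂x (0) - ∂/∂y (x - y) + ∂/∂z (-z).
Each of these terms simplifies to sums of mixed partials that cancel in pairs. The result is 0 (by equality of mixed partials for smooth functions — Schwarz / Clairaut).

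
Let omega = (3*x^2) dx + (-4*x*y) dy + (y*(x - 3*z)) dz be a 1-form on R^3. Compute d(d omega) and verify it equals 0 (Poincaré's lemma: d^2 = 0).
d(d omega) = 0

Step 1: d omega = sum_{i<j} (∂f_j/∂x_i - ∂f_i/∂x_j) dx_i ∧ dx_j:
  coeff of dx ∧ dy: -4*y
  coeff of dx ∧ dz: y
  coeff of dy ∧ dz: x - 3*z
Step 2: Apply d again to each 2-form coefficient. The only possible 3-form in R^3 is dx ∧ dy ∧ dz, with coefficient
  ∂(coeff of dy∧dz)/∂x - ∂(coeff of dx∧dz)/∂y + ∂(coeff of dx∧dy)/∂z
  = ∂/∂x (x - 3*z) - ∂/∂y (y) + ∂/∂z (-4*y).
Each of these terms simplifies to sums of mixed partials that cancel in pairs. The result is 0 (by equality of mixed partials for smooth functions — Schwarz / Clairaut).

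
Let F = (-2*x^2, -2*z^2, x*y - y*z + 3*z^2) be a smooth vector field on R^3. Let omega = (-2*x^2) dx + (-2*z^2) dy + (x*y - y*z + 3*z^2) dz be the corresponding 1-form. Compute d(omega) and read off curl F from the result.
d(omega) = (x + 3*z) dy ∧ dz + (-y) dz ∧ dx + (0) dx ∧ dy; curl F = (x + 3*z, -y, 0)

d omega = sum_{i<j} (∂f_j/∂x_i - ∂f_i/∂x_j) dx_i ∧ dx_j. Under the identification (dy ∧ dz, dz ∧ dx, dx ∧ dy) ↔ (e_x, e_y, e_z), the coefficients are exactly the components of curl F. Compute:
  ∂R/∂y - ∂Q/∂z = (x - z) - (-4*z) = x + 3*z
  ∂P/∂z - ∂R/∂x = (0) - (y) = -y
  ∂Q/∂x - ∂P/∂y = (0) - (0) = 0.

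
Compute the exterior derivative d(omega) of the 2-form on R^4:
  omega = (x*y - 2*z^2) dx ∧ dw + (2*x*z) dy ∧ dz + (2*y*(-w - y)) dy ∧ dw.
d(omega) = (-x) dx ∧ dy ∧ dw + (4*z) dx ∧ dz ∧ dw + (2*z) dx ∧ dy ∧ dz

For a 2-form omega = sum_{i<j} g_{ij} dx_i ∧ dx_j, the exterior derivative is
  d(omega) = sum_{i<j} d(g_{ij}) ∧ dx_i ∧ dx_j = sum_{i<j, k} (∂g_{ij}/∂x_k) dx_k ∧ dx_i ∧ dx_j.
Expand each term, using dx_k ∧ dx_i ∧ dx_j = sgn(permutation) dx_{(a)} ∧ dx_{(b)} ∧ dx_{(c)} with (a < b < c) sorted:
  d(x*y - 2*z^2) includes (∂/∂y)(x*y - 2*z^2) dy = (x) dy, which multiplied by dx ∧ dw gives (-x) dx ∧ dy ∧ dw
  d(x*y - 2*z^2) includes (∂/∂z)(x*y - 2*z^2) dz = (-4*z) dz, which multiplied by dx ∧ dw gives (4*z) dx ∧ dz ∧ dw
  d(2*x*z) includes (∂/∂x)(2*x*z) dx = (2*z) dx, which multiplied by dy ∧ dz gives (2*z) dx ∧ dy ∧ dz
Collecting like 3-forms: d(omega) = (-x) dx ∧ dy ∧ dw + (4*z) dx ∧ dz ∧ dw + (2*z) dx ∧ dy ∧ dz.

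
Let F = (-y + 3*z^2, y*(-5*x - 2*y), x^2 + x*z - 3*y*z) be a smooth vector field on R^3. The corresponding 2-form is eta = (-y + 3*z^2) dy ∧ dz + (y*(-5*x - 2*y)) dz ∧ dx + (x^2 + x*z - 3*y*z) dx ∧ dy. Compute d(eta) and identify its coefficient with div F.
d(eta) = (-4*x - 7*y) dx ∧ dy ∧ dz; div F = -4*x - 7*y

For a 2-form in R^3 of the form above, applying d gives a 3-form with coefficient ∂P/∂x + ∂Q/∂y + ∂R/∂z:
  ∂P/∂x = 0
  ∂Q/∂y = -5*x - 4*y
  ∂R/∂z = x - 3*y
Sum = -4*x - 7*y, which is exactly div F.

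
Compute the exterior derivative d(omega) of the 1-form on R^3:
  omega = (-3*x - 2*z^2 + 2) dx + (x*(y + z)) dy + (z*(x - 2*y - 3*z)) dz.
d(omega) = (y + z) dx ∧ dy + (5*z) dx ∧ dz + (-x - 2*z) dy ∧ dz

For a 1-form omega = sum_i f_i dx_i, the exterior derivative is
  d(omega) = sum_{i < j} (∂f_j/∂x_i - ∂f_i/∂x_j) dx_i ∧ dx_j.
  coefficient of dx ∧ dy: ∂f_2/∂x - ∂f_1/∂y = ∂(x*(y + z))/∂x - ∂(-3*x - 2*z^2 + 2)/∂y = y + z
  coefficient of dx ∧ dz: ∂f_3/∂x - ∂f_1/∂z = ∂(z*(x - 2*y - 3*z))/∂x - ∂(-3*x - 2*z^2 + 2)/∂z = 5*z
  coefficient of dy ∧ dz: ∂f_3/∂y - ∂f_2/∂z = ∂(z*(x - 2*y - 3*z))/∂y - ∂(x*(y + z))/∂z = -x - 2*z
Assembling: d(omega) = (y + z) dx ∧ dy + (5*z) dx ∧ dz + (-x - 2*z) dy ∧ dz.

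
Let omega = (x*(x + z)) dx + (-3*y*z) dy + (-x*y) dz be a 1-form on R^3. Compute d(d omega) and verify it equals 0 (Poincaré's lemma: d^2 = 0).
d(d omega) = 0

Step 1: d omega = sum_{i<j} (∂f_j/∂x_i - ∂f_i/∂x_j) dx_i ∧ dx_j:
  coeff of dx ∧ dy: 0
  coeff of dx ∧ dz: -x - y
  coeff of dy ∧ dz: -x + 3*y
Step 2: Apply d again to each 2-form coefficient. The only possible 3-form in R^3 is dx ∧ dy ∧ dz, with coefficient
  ∂(coeff of dy∧dz)/∂x - ∂(coeff of dx∧dz)/∂y + ∂(coeff of dx∧dy)/∂z
  = ∂/∂x (-x + 3*y) - ∂/∂y (-x - y) + ∂/∂z (0).
Each of these terms simplifies to sums of mixed partials that cancel in pairs. The result is 0 (by equality of mixed partials for smooth functions — Schwarz / Clairaut).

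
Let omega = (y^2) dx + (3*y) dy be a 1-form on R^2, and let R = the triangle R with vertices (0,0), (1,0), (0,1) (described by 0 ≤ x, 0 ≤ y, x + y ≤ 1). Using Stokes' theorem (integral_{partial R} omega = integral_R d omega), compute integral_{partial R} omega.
integral_(partial R) omega = -1/3

Stokes: integral_partial_R omega = integral_R d omega with d omega = (∂Q/∂x - ∂P/∂y) dx ∧ dy.
  ∂Q/∂x = 0
  ∂P/∂y = 2*y
  integrand = ∂Q/∂x - ∂P/∂y = -2*y.
Integrating over R: integral_0^1 integral_0^{1-x} (-2*y) dy dx = -1/3.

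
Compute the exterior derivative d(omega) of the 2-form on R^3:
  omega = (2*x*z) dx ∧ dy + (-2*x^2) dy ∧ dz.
d(omega) = (-2*x) dx ∧ dy ∧ dz

For a 2-form omega = sum_{i<j} g_{ij} dx_i ∧ dx_j, the exterior derivative is
  d(omega) = sum_{i<j} d(g_{ij}) ∧ dx_i ∧ dx_j = sum_{i<j, k} (∂g_{ij}/∂x_k) dx_k ∧ dx_i ∧ dx_j.
Expand each term, using dx_k ∧ dx_i ∧ dx_j = sgn(permutation) dx_{(a)} ∧ dx_{(b)} ∧ dx_{(c)} with (a < b < c) sorted:
  d(2*x*z) includes (∂/∂z)(2*x*z) dz = (2*x) dz, which multiplied by dx ∧ dy gives (2*x) dx ∧ dy ∧ dz
  d(-2*x^2) includes (∂/∂x)(-2*x^2) dx = (-4*x) dx, which multiplied by dy ∧ dz gives (-4*x) dx ∧ dy ∧ dz
Collecting like 3-forms: d(omega) = (-2*x) dx ∧ dy ∧ dz.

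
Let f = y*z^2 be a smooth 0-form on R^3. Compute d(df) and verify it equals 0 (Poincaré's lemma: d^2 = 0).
d(df) = 0

Step 1: df = sum_i (∂f/∂x_i) dx_i = (0) dx + (z^2) dy + (2*y*z) dz.
Step 2: Apply d again. Using the 1-form formula, the coefficient of dx ∧ dy in d(df) is ∂^2 f/∂x ∂y - ∂^2 f/∂y ∂x = (0) - (0) = 0 (equality of mixed partials for smooth f).
Similarly for dx ∧ dz and dy ∧ dz — all coefficients vanish. So d(df) = 0.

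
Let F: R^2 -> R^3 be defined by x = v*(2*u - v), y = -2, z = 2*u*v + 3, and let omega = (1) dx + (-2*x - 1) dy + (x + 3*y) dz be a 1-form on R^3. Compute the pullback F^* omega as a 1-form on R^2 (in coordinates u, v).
F^* omega = (2*v*(2*u*v - v^2 - 5)) du + (4*u^2*v - 2*u*v^2 - 10*u - 2*v) dv

Using F^*(f dg) = (f ∘ F) d(g ∘ F), substitute each coordinate x_i by F_i(u, v) in f_i, and replace dx_i by d F_i = (∂F_i/∂u) du + (∂F_i/∂v) dv.
  For the x component: f_1(F) = 1; d F_1 = (2*v) du + (2*u - 2*v) dv
  For the y component: f_2(F) = -4*u*v + 2*v^2 - 1; d F_2 = (0) du + (0) dv
  For the z component: f_3(F) = 2*u*v - v^2 - 6; d F_3 = (2*v) du + (2*u) dv
Combining and collecting du, dv coefficients:
  coeff of du: 2*v*(2*u*v - v^2 - 5)
  coeff of dv: 4*u^2*v - 2*u*v^2 - 10*u - 2*v
F^* omega = (2*v*(2*u*v - v^2 - 5)) du + (4*u^2*v - 2*u*v^2 - 10*u - 2*v) dv.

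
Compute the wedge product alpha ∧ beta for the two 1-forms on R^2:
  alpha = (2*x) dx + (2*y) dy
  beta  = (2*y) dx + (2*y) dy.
alpha ∧ beta = (4*y*(x - y)) dx ∧ dy

Distribute the wedge, using dx_i ∧ dx_j = -dx_j ∧ dx_i and dx_i ∧ dx_i = 0. For each pair (i, j) with i < j, the coefficient of dx_i ∧ dx_j in alpha ∧ beta is (alpha_i * beta_j - alpha_j * beta_i). Collecting: alpha ∧ beta = (4*y*(x - y)) dx ∧ dy.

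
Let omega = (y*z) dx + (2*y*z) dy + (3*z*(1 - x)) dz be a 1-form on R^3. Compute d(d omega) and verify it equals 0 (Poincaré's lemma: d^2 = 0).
d(d omega) = 0

Step 1: d omega = sum_{i<j} (∂f_j/∂x_i - ∂f_i/∂x_j) dx_i ∧ dx_j:
  coeff of dx ∧ dy: -z
  coeff of dx ∧ dz: -y - 3*z
  coeff of dy ∧ dz: -2*y
Step 2: Apply d again to each 2-form coefficient. The only possible 3-form in R^3 is dx ∧ dy ∧ dz, with coefficient
  ∂(coeff of dy∧dz)/∂x - ∂(coeff of dx∧dz)/∂y + ∂(coeff of dx∧dy)/∂z
  = ∂/∂x (-2*y) - ∂/∂y (-y - 3*z) + ∂/∂z (-z).
Each of these terms simplifies to sums of mixed partials that cancel in pairs. The result is 0 (by equality of mixed partials for smooth functions — Schwarz / Clairaut).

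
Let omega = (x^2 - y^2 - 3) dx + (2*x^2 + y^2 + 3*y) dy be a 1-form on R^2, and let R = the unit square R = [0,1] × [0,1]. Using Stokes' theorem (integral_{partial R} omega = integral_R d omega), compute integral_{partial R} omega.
integral_(partial R) omega = 3

Stokes: integral_partial_R omega = integral_R d omega with d omega = (∂Q/∂x - ∂P/∂y) dx ∧ dy.
  ∂Q/∂x = 4*x
  ∂P/∂y = -2*y
  integrand = ∂Q/∂x - ∂P/∂y = 4*x + 2*y.
Integrating over R: integral_0^1 integral_0^1 (4*x + 2*y) dx dy = 3.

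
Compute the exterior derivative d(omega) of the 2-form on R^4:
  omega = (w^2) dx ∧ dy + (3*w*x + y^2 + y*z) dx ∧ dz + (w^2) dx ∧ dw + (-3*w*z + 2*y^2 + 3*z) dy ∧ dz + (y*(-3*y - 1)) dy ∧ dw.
d(omega) = (2*w) dx ∧ dy ∧ dw + (-2*y - z) dx ∧ dy ∧ dz + (3*x) dx ∧ dz ∧ dw + (-3*z) dy ∧ dz ∧ dw

For a 2-form omega = sum_{i<j} g_{ij} dx_i ∧ dx_j, the exterior derivative is
  d(omega) = sum_{i<j} d(g_{ij}) ∧ dx_i ∧ dx_j = sum_{i<j, k} (∂g_{ij}/∂x_k) dx_k ∧ dx_i ∧ dx_j.
Expand each term, using dx_k ∧ dx_i ∧ dx_j = sgn(permutation) dx_{(a)} ∧ dx_{(b)} ∧ dx_{(c)} with (a < b < c) sorted:
  d(w^2) includes (∂/∂w)(w^2) dw = (2*w) dw, which multiplied by dx ∧ dy gives (2*w) dx ∧ dy ∧ dw
  d(3*w*x + y^2 + y*z) includes (∂/∂y)(3*w*x + y^2 + y*z) dy = (2*y + z) dy, which multiplied by dx ∧ dz gives (-2*y - z) dx ∧ dy ∧ dz
  d(3*w*x + y^2 + y*z) includes (∂/∂w)(3*w*x + y^2 + y*z) dw = (3*x) dw, which multiplied by dx ∧ dz gives (3*x) dx ∧ dz ∧ dw
  d(-3*w*z + 2*y^2 + 3*z) includes (∂/∂w)(-3*w*z + 2*y^2 + 3*z) dw = (-3*z) dw, which multiplied by dy ∧ dz gives (-3*z) dy ∧ dz ∧ dw
Collecting like 3-forms: d(omega) = (2*w) dx ∧ dy ∧ dw + (-2*y - z) dx ∧ dy ∧ dz + (3*x) dx ∧ dz ∧ dw + (-3*z) dy ∧ dz ∧ dw.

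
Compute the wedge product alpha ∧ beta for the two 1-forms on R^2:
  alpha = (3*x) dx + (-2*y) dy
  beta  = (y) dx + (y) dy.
alpha ∧ beta = (y*(3*x + 2*y)) dx ∧ dy

Distribute the wedge, using dx_i ∧ dx_j = -dx_j ∧ dx_i and dx_i ∧ dx_i = 0. For each pair (i, j) with i < j, the coefficient of dx_i ∧ dx_j in alpha ∧ beta is (alpha_i * beta_j - alpha_j * beta_i). Collecting: alpha ∧ beta = (y*(3*x + 2*y)) dx ∧ dy.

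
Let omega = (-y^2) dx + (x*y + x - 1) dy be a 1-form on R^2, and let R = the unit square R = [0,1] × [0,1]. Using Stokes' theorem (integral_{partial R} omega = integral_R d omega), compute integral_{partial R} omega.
integral_(partial R) omega = 5/2

Stokes: integral_partial_R omega = integral_R d omega with d omega = (∂Q/∂x - ∂P/∂y) dx ∧ dy.
  ∂Q/∂x = y + 1
  ∂P/∂y = -2*y
  integrand = ∂Q/∂x - ∂P/∂y = 3*y + 1.
Integrating over R: integral_0^1 integral_0^1 (3*y + 1) dx dy = 5/2.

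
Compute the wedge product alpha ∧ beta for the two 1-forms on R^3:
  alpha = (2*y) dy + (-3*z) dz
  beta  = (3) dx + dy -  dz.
alpha ∧ beta = (-6*y) dx ∧ dy + (-2*y + 3*z) dy ∧ dz + (9*z) dx ∧ dz

Distribute the wedge, using dx_i ∧ dx_j = -dx_j ∧ dx_i and dx_i ∧ dx_i = 0. For each pair (i, j) with i < j, the coefficient of dx_i ∧ dx_j in alpha ∧ beta is (alpha_i * beta_j - alpha_j * beta_i). Collecting: alpha ∧ beta = (-6*y) dx ∧ dy + (-2*y + 3*z) dy ∧ dz + (9*z) dx ∧ dz.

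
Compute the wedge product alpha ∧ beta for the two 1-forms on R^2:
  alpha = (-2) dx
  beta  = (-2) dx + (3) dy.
alpha ∧ beta = (-6) dx ∧ dy

Distribute the wedge, using dx_i ∧ dx_j = -dx_j ∧ dx_i and dx_i ∧ dx_i = 0. For each pair (i, j) with i < j, the coefficient of dx_i ∧ dx_j in alpha ∧ beta is (alpha_i * beta_j - alpha_j * beta_i). Collecting: alpha ∧ beta = (-6) dx ∧ dy.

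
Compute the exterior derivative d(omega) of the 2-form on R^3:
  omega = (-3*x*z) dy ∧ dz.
d(omega) = (-3*z) dx ∧ dy ∧ dz

For a 2-form omega = sum_{i<j} g_{ij} dx_i ∧ dx_j, the exterior derivative is
  d(omega) = sum_{i<j} d(g_{ij}) ∧ dx_i ∧ dx_j = sum_{i<j, k} (∂g_{ij}/∂x_k) dx_k ∧ dx_i ∧ dx_j.
Expand each term, using dx_k ∧ dx_i ∧ dx_j = sgn(permutation) dx_{(a)} ∧ dx_{(b)} ∧ dx_{(c)} with (a < b < c) sorted:
  d(-3*x*z) includes (∂/∂x)(-3*x*z) dx = (-3*z) dx, which multiplied by dy ∧ dz gives (-3*z) dx ∧ dy ∧ dz
Collecting like 3-forms: d(omega) = (-3*z) dx ∧ dy ∧ dz.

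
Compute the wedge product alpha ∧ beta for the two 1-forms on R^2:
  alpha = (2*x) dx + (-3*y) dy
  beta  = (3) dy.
alpha ∧ beta = (6*x) dx ∧ dy

Distribute the wedge, using dx_i ∧ dx_j = -dx_j ∧ dx_i and dx_i ∧ dx_i = 0. For each pair (i, j) with i < j, the coefficient of dx_i ∧ dx_j in alpha ∧ beta is (alpha_i * beta_j - alpha_j * beta_i). Collecting: alpha ∧ beta = (6*x) dx ∧ dy.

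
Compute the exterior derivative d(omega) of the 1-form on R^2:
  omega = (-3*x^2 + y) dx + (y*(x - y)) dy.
d(omega) = (y - 1) dx ∧ dy

For a 1-form omega = sum_i f_i dx_i, the exterior derivative is
  d(omega) = sum_{i < j} (∂f_j/∂x_i - ∂f_i/∂x_j) dx_i ∧ dx_j.
  coefficient of dx ∧ dy: ∂f_2/∂x - ∂f_1/∂y = ∂(y*(x - y))/∂x - ∂(-3*x^2 + y)/∂y = y - 1
Assembling: d(omega) = (y - 1) dx ∧ dy.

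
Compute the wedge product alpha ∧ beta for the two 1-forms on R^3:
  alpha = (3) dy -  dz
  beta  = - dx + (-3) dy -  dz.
alpha ∧ beta = (3) dx ∧ dy + (-6) dy ∧ dz + (-1) dx ∧ dz

Distribute the wedge, using dx_i ∧ dx_j = -dx_j ∧ dx_i and dx_i ∧ dx_i = 0. For each pair (i, j) with i < j, the coefficient of dx_i ∧ dx_j in alpha ∧ beta is (alpha_i * beta_j - alpha_j * beta_i). Collecting: alpha ∧ beta = (3) dx ∧ dy + (-6) dy ∧ dz + (-1) dx ∧ dz.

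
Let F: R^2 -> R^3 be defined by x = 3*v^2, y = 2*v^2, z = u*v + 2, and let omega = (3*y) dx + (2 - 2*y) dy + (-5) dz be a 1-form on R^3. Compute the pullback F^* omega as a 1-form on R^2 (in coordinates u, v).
F^* omega = (-5*v) du + (-5*u + 20*v^3 + 8*v) dv

Using F^*(f dg) = (f ∘ F) d(g ∘ F), substitute each coordinate x_i by F_i(u, v) in f_i, and replace dx_i by d F_i = (∂F_i/∂u) du + (∂F_i/∂v) dv.
  For the x component: f_1(F) = 6*v^2; d F_1 = (0) du + (6*v) dv
  For the y component: f_2(F) = 2 - 4*v^2; d F_2 = (0) du + (4*v) dv
  For the z component: f_3(F) = -5; d F_3 = (v) du + (u) dv
Combining and collecting du, dv coefficients:
  coeff of du: -5*v
  coeff of dv: -5*u + 20*v^3 + 8*v
F^* omega = (-5*v) du + (-5*u + 20*v^3 + 8*v) dv.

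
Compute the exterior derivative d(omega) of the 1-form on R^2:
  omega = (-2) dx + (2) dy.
d(omega) = 0

For a 1-form omega = sum_i f_i dx_i, the exterior derivative is
  d(omega) = sum_{i < j} (∂f_j/∂x_i - ∂f_i/∂x_j) dx_i ∧ dx_j.

Assembling: d(omega) = 0.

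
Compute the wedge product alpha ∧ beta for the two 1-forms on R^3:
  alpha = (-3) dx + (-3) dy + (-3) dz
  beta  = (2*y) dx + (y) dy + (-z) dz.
alpha ∧ beta = (3*y) dx ∧ dy + (6*y + 3*z) dx ∧ dz + (3*y + 3*z) dy ∧ dz

Distribute the wedge, using dx_i ∧ dx_j = -dx_j ∧ dx_i and dx_i ∧ dx_i = 0. For each pair (i, j) with i < j, the coefficient of dx_i ∧ dx_j in alpha ∧ beta is (alpha_i * beta_j - alpha_j * beta_i). Collecting: alpha ∧ beta = (3*y) dx ∧ dy + (6*y + 3*z) dx ∧ dz + (3*y + 3*z) dy ∧ dz.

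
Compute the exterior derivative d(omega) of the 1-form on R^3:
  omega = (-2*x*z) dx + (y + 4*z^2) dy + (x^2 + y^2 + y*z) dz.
d(omega) = (4*x) dx ∧ dz + (2*y - 7*z) dy ∧ dz

For a 1-form omega = sum_i f_i dx_i, the exterior derivative is
  d(omega) = sum_{i < j} (∂f_j/∂x_i - ∂f_i/∂x_j) dx_i ∧ dx_j.
  coefficient of dx ∧ dz: ∂f_3/∂x - ∂f_1/∂z = ∂(x^2 + y^2 + y*z)/∂x - ∂(-2*x*z)/∂z = 4*x
  coefficient of dy ∧ dz: ∂f_3/∂y - ∂f_2/∂z = ∂(x^2 + y^2 + y*z)/∂y - ∂(y + 4*z^2)/∂z = 2*y - 7*z
Assembling: d(omega) = (4*x) dx ∧ dz + (2*y - 7*z) dy ∧ dz.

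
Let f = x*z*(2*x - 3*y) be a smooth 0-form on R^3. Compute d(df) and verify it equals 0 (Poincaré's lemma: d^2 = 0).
d(df) = 0

Step 1: df = sum_i (∂f/∂x_i) dx_i = (z*(4*x - 3*y)) dx + (-3*x*z) dy + (x*(2*x - 3*y)) dz.
Step 2: Apply d again. Using the 1-form formula, the coefficient of dx ∧ dy in d(df) is ∂^2 f/∂x ∂y - ∂^2 f/∂y ∂x = (-3*z) - (-3*z) = 0 (equality of mixed partials for smooth f).
Similarly for dx ∧ dz and dy ∧ dz — all coefficients vanish. So d(df) = 0.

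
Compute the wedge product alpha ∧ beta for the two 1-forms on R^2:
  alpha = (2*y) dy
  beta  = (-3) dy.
alpha ∧ beta = 0

Distribute the wedge, using dx_i ∧ dx_j = -dx_j ∧ dx_i and dx_i ∧ dx_i = 0. For each pair (i, j) with i < j, the coefficient of dx_i ∧ dx_j in alpha ∧ beta is (alpha_i * beta_j - alpha_j * beta_i). Collecting: alpha ∧ beta = 0.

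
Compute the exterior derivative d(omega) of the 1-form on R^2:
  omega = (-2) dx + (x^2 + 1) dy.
d(omega) = (2*x) dx ∧ dy

For a 1-form omega = sum_i f_i dx_i, the exterior derivative is
  d(omega) = sum_{i < j} (∂f_j/∂x_i - ∂f_i/∂x_j) dx_i ∧ dx_j.
  coefficient of dx ∧ dy: ∂f_2/∂x - ∂f_1/∂y = ∂(x^2 + 1)/∂x - ∂(-2)/∂y = 2*x
Assembling: d(omega) = (2*x) dx ∧ dy.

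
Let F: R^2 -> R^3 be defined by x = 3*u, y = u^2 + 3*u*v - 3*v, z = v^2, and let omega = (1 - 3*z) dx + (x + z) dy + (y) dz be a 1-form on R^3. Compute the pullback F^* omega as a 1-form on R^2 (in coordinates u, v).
F^* omega = (6*u^2 + 2*u*v^2 + 9*u*v + 3*v^3 - 9*v^2 + 3) du + (2*u^2*v + 9*u^2 + 9*u*v^2 - 9*u - 9*v^2) dv

Using F^*(f dg) = (f ∘ F) d(g ∘ F), substitute each coordinate x_i by F_i(u, v) in f_i, and replace dx_i by d F_i = (∂F_i/∂u) du + (∂F_i/∂v) dv.
  For the x component: f_1(F) = 1 - 3*v^2; d F_1 = (3) du + (0) dv
  For the y component: f_2(F) = 3*u + v^2; d F_2 = (2*u + 3*v) du + (3*u - 3) dv
  For the z component: f_3(F) = u^2 + 3*u*v - 3*v; d F_3 = (0) du + (2*v) dv
Combining and collecting du, dv coefficients:
  coeff of du: 6*u^2 + 2*u*v^2 + 9*u*v + 3*v^3 - 9*v^2 + 3
  coeff of dv: 2*u^2*v + 9*u^2 + 9*u*v^2 - 9*u - 9*v^2
F^* omega = (6*u^2 + 2*u*v^2 + 9*u*v + 3*v^3 - 9*v^2 + 3) du + (2*u^2*v + 9*u^2 + 9*u*v^2 - 9*u - 9*v^2) dv.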